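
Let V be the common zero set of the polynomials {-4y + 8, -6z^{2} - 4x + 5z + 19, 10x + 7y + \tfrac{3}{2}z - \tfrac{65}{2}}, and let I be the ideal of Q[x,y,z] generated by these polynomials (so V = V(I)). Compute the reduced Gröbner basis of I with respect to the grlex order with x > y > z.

Buchberger's algorithm terminates because the ascending chain of leading-term ideals stabilizes.

f_1 = -4y + 8, LT = y.
f_2 = -6z^{2} - 4x + 5z + 19, LT = z^{2}.
f_3 = 10x + 7y + \tfrac{3}{2}z - \tfrac{65}{2}, LT = x.

The S-polynomials (S(f_1,f_2), S(f_1,f_3), S(f_2,f_3)) all reduce to 0 modulo the current basis, so we have a Gröbner basis.

G = {z^{2} - \tfrac{14}{15}z - \tfrac{29}{15}, x + \tfrac{3}{20}z - \tfrac{37}{20}, y - 2}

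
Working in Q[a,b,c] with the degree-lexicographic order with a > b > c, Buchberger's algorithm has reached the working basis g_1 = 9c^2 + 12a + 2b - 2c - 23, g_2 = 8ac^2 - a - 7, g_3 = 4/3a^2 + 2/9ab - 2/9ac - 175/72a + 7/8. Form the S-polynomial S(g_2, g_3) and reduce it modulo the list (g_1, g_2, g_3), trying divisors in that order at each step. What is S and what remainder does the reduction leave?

S(g_2, g_3) = -1/6abc^2 + 1/6ac^3 + 175/96ac^2 - 1/8a^2 - 21/32c^2 - 7/8a; remainder on division = 0.

lcm(LM(g_2), LM(g_3)) = a^2c^2.
S = (lcm/LT(g_2))·g_2 − (lcm/LT(g_3))·g_3 = -1/6abc^2 + 1/6ac^3 + 175/96ac^2 - 1/8a^2 - 21/32c^2 - 7/8a.
Reduce S modulo (g_1, g_2, g_3) in that order:
  leading term abc^2: subtract (-1/54ab)·g_1 from -1/6abc^2 + 1/6ac^3 + 175/96ac^2 - 1/8a^2 - 21/32c^2 - 7/8a → 1/6ac^3 + 2/9a^2b + 1/27ab^2 - 1/27abc + 175/96ac^2 - 1/8a^2 - 23/54ab - 21/32c^2 - 7/8a
  leading term ac^3: subtract (1/54ac)·g_1 from 1/6ac^3 + 2/9a^2b + 1/27ab^2 - 1/27abc + 175/96ac^2 - 1/8a^2 - 23/54ab - 21/32c^2 - 7/8a → 2/9a^2b - 2/9a^2c + 1/27ab^2 - 2/27abc + 1607/864ac^2 - 1/8a^2 - 23/54ab + 23/54ac - 21/32c^2 - 7/8a
  leading term a^2b: subtract (1/6b)·g_3 from 2/9a^2b - 2/9a^2c + 1/27ab^2 - 2/27abc + 1607/864ac^2 - 1/8a^2 - 23/54ab + 23/54ac - 21/32c^2 - 7/8a → -2/9a^2c - 1/27abc + 1607/864ac^2 - 1/8a^2 - 1/48ab + 23/54ac - 21/32c^2 - 7/8a - 7/48b
  leading term a^2c: subtract (-1/6c)·g_3 from -2/9a^2c - 1/27abc + 1607/864ac^2 - 1/8a^2 - 1/48ab + 23/54ac - 21/32c^2 - 7/8a - 7/48b → 175/96ac^2 - 1/8a^2 - 1/48ab + 1/48ac - 21/32c^2 - 7/8a - 7/48b + 7/48c
  leading term ac^2: subtract (175/864a)·g_1 from 175/96ac^2 - 1/8a^2 - 1/48ab + 1/48ac - 21/32c^2 - 7/8a - 7/48b + 7/48c → -23/9a^2 - 23/54ab + 23/54ac - 21/32c^2 + 3269/864a - 7/48b + 7/48c
  leading term a^2: subtract (-23/12)·g_3 from -23/9a^2 - 23/54ab + 23/54ac - 21/32c^2 + 3269/864a - 7/48b + 7/48c → -21/32c^2 - 7/8a - 7/48b + 7/48c + 161/96
  leading term c^2: subtract (-7/96)·g_1 from -21/32c^2 - 7/8a - 7/48b + 7/48c + 161/96 → 0
The remainder is 0, so this S-polynomial contributes no new basis element.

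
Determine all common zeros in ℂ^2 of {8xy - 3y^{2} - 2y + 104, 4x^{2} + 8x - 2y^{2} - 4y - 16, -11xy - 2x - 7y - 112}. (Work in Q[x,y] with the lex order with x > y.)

Compute a lex Gröbner basis by Buchberger's algorithm.
f_1 = 8xy - 3y^{2} - 2y + 104, LT = xy.
f_2 = 4x^{2} + 8x - 2y^{2} - 4y - 16, LT = x^{2}.
f_3 = -11xy - 2x - 7y - 112, LT = xy.

S(f_1,f_2): lcm = x^{2}y. S = -\tfrac{3}{8}xy^{2} - \tfrac{9}{4}xy + 13x + \tfrac{1}{2}y^{3} + y^{2} + 4y.
  leading term xy^{2}: subtract (-\tfrac{3}{64}y)·f_1 from -\tfrac{3}{8}xy^{2} - \tfrac{9}{4}xy + 13x + \tfrac{1}{2}y^{3} + y^{2} + 4y → -\tfrac{9}{4}xy + 13x + \tfrac{23}{64}y^{3} + \tfrac{29}{32}y^{2} + \tfrac{71}{8}y
  leading term xy: subtract (-\tfrac{9}{32})·f_1 from -\tfrac{9}{4}xy + 13x + \tfrac{23}{64}y^{3} + \tfrac{29}{32}y^{2} + \tfrac{71}{8}y → 13x + \tfrac{23}{64}y^{3} + \tfrac{1}{16}y^{2} + \tfrac{133}{16}y + \tfrac{117}{4}
  leading term x: no divisor's leading term divides it; move 13x to the remainder.
  leading term y^{3}: no divisor's leading term divides it; move \tfrac{23}{64}y^{3} to the remainder.
  leading term y^{2}: no divisor's leading term divides it; move \tfrac{1}{16}y^{2} to the remainder.
  leading term y: no divisor's leading term divides it; move \tfrac{133}{16}y to the remainder.
  leading term 1: no divisor's leading term divides it; move \tfrac{117}{4} to the remainder.
  remainder 13x + \tfrac{23}{64}y^{3} + \tfrac{1}{16}y^{2} + \tfrac{133}{16}y + \tfrac{117}{4} ≠ 0; add h_4 = 13x + \tfrac{23}{64}y^{3} + \tfrac{1}{16}y^{2} + \tfrac{133}{16}y + \tfrac{117}{4} to the basis.

S(f_1,f_3): lcm = xy. S = -\tfrac{2}{11}x - \tfrac{3}{8}y^{2} - \tfrac{39}{44}y + \tfrac{31}{11}.
  leading term x: subtract (-\tfrac{2}{143})·h_4 from -\tfrac{2}{11}x - \tfrac{3}{8}y^{2} - \tfrac{39}{44}y + \tfrac{31}{11} → \tfrac{23}{4576}y^{3} - \tfrac{107}{286}y^{2} - \tfrac{881}{1144}y + \tfrac{71}{22}
  leading term y^{3}: no divisor's leading term divides it; move \tfrac{23}{4576}y^{3} to the remainder.
  leading term y^{2}: no divisor's leading term divides it; move -\tfrac{107}{286}y^{2} to the remainder.
  leading term y: no divisor's leading term divides it; move -\tfrac{881}{1144}y to the remainder.
  leading term 1: no divisor's leading term divides it; move \tfrac{71}{22} to the remainder.
  remainder \tfrac{23}{4576}y^{3} - \tfrac{107}{286}y^{2} - \tfrac{881}{1144}y + \tfrac{71}{22} ≠ 0; add h_5 = \tfrac{23}{4576}y^{3} - \tfrac{107}{286}y^{2} - \tfrac{881}{1144}y + \tfrac{71}{22} to the basis.

S(f_2,f_3): lcm = x^{2}y. S = -\tfrac{2}{11}x^{2} + \tfrac{15}{11}xy - \tfrac{112}{11}x - \tfrac{1}{2}y^{3} - y^{2} - 4y.
  leading term x^{2}: subtract (-\tfrac{1}{22})·f_2 from -\tfrac{2}{11}x^{2} + \tfrac{15}{11}xy - \tfrac{112}{11}x - \tfrac{1}{2}y^{3} - y^{2} - 4y → \tfrac{15}{11}xy - \tfrac{108}{11}x - \tfrac{1}{2}y^{3} - \tfrac{12}{11}y^{2} - \tfrac{46}{11}y - \tfrac{8}{11}
  leading term xy: subtract (\tfrac{15}{88})·f_1 from \tfrac{15}{11}xy - \tfrac{108}{11}x - \tfrac{1}{2}y^{3} - \tfrac{12}{11}y^{2} - \tfrac{46}{11}y - \tfrac{8}{11} → -\tfrac{108}{11}x - \tfrac{1}{2}y^{3} - \tfrac{51}{88}y^{2} - \tfrac{169}{44}y - \tfrac{203}{11}
  leading term x: subtract (-\tfrac{108}{143})·h_4 from -\tfrac{108}{11}x - \tfrac{1}{2}y^{3} - \tfrac{51}{88}y^{2} - \tfrac{169}{44}y - \tfrac{203}{11} → -\tfrac{523}{2288}y^{3} - \tfrac{609}{1144}y^{2} + \tfrac{697}{286}y + \tfrac{40}{11}
  leading term y^{3}: subtract (-\tfrac{1046}{23})·h_5 from -\tfrac{523}{2288}y^{3} - \tfrac{609}{1144}y^{2} + \tfrac{697}{286}y + \tfrac{40}{11} → -\tfrac{35515}{2024}y^{2} - \tfrac{32977}{1012}y + \tfrac{38053}{253}
  leading term y^{2}: no divisor's leading term divides it; move -\tfrac{35515}{2024}y^{2} to the remainder.
  leading term y: no divisor's leading term divides it; move -\tfrac{32977}{1012}y to the remainder.
  leading term 1: no divisor's leading term divides it; move \tfrac{38053}{253} to the remainder.
  remainder -\tfrac{35515}{2024}y^{2} - \tfrac{32977}{1012}y + \tfrac{38053}{253} ≠ 0; add h_6 = -\tfrac{35515}{2024}y^{2} - \tfrac{32977}{1012}y + \tfrac{38053}{253} to the basis.

S(f_1,h_4): lcm = xy. S = -\tfrac{23}{832}y^{4} - \tfrac{1}{208}y^{3} - \tfrac{211}{208}y^{2} - \tfrac{5}{2}y + 13.
  leading term y^{4}: subtract (-\tfrac{11}{2}y)·h_5 from -\tfrac{23}{832}y^{4} - \tfrac{1}{208}y^{3} - \tfrac{211}{208}y^{2} - \tfrac{5}{2}y + 13 → -\tfrac{33}{16}y^{3} - \tfrac{21}{4}y^{2} + \tfrac{61}{4}y + 13
  leading term y^{3}: subtract (-\tfrac{9438}{23})·h_5 from -\tfrac{33}{16}y^{3} - \tfrac{21}{4}y^{2} + \tfrac{61}{4}y + 13 → -\tfrac{14607}{92}y^{2} - \tfrac{13835}{46}y + \tfrac{30758}{23}
  leading term y^{2}: subtract (\tfrac{321354}{35515})·h_6 from -\tfrac{14607}{92}y^{2} - \tfrac{13835}{46}y + \tfrac{30758}{23} → -\tfrac{209891}{35515}y - \tfrac{839564}{35515}
  leading term y: no divisor's leading term divides it; move -\tfrac{209891}{35515}y to the remainder.
  leading term 1: no divisor's leading term divides it; move -\tfrac{839564}{35515} to the remainder.
  remainder -\tfrac{209891}{35515}y - \tfrac{839564}{35515} ≠ 0; add h_7 = -\tfrac{209891}{35515}y - \tfrac{839564}{35515} to the basis.

The other S-polynomials (S(f_2,h_4), S(f_3,h_4), S(f_1,h_5), S(f_2,h_5), S(f_3,h_5), S(h_4,h_5), S(f_1,h_6), S(f_2,h_6), S(f_3,h_6), S(h_4,h_6), S(h_5,h_6), S(f_1,h_7), S(f_2,h_7), S(f_3,h_7), S(h_4,h_7), S(h_5,h_7), S(h_6,h_7)) all reduce to 0 modulo the current basis, so we have a Gröbner basis.
Inter-reduce: drop elements whose leading term is divisible by another's, tail-reduce, and make monic.
Reduced Gröbner basis: {x - 2, y + 4}.

Elimination: the polynomial y + 4 lies in the elimination ideal for y, so y ∈ {-4}. For each such y, the remaining basis elements (now univariate) give the rest of the solution.
  y = -4: the earlier basis element becomes x - 2 = 0, giving x = 2 — point (2, -4).
Substituting each solution back into the original system confirms all equations vanish.
This is the nonlinear analogue of row-reducing a linear system.

{(2, -4)}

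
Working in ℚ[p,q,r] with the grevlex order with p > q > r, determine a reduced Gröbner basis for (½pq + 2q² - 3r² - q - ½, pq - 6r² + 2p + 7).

f_1 = ½pq + 2q² - 3r² - q - ½, LT = pq.
f_2 = pq - 6r² + 2p + 7, LT = pq.

S(f_1,f_2): lcm = pq. S = 4q² - 2p - 2q - 8.
  reduce S modulo (f_1, f_2):
  remainder 4q² - 2p - 2q - 8 ≠ 0; add g_3 = 4q² - 2p - 2q - 8 to the basis.

S(f_1,g_3): lcm = pq². S = 4q³ - 6qr² + ½p² + ½pq - 2q² + 2p - q.
  reduce S modulo (f_1, f_2, g_3):
  remainder -6qr² + ½p² + 15r² - 3p + 7q - 35/2 ≠ 0; add g_4 = -6qr² + ½p² + 15r² - 3p + 7q - 35/2 to the basis.

S(f_1,g_4): lcm = pqr². S = 4q²r² - 6r⁴ + 1/12p³ + 5/2pr² - 2qr² - ½p² + 7/6pq - r² - 35/12p.
  reduce S modulo (f_1, f_2, g_3, g_4):
  remainder -6r⁴ + 1/12p³ + 9/2pr² - ½p² + 14r² - 21/4p - 49/6 ≠ 0; add g_5 = -6r⁴ + 1/12p³ + 9/2pr² - ½p² + 14r² - 21/4p - 49/6 to the basis.

The other S-polynomials (S(f_2,g_3), S(f_2,g_4), S(g_3,g_4), S(f_1,g_5), S(f_2,g_5), S(g_3,g_5), S(g_4,g_5)) all reduce to 0 modulo the current basis, so we have a Gröbner basis.
Inter-reduce: drop elements whose leading term is divisible by another's, tail-reduce, and make monic.

G = {r⁴ - 1/72p³ - ¾pr² + 1/12p² - 7/3r² + ⅞p + 49/36, qr² - 1/12p² - 5/2r² + ½p - 7/6q + 35/12, pq - 6r² + 2p + 7, q² - ½p - ½q - 2}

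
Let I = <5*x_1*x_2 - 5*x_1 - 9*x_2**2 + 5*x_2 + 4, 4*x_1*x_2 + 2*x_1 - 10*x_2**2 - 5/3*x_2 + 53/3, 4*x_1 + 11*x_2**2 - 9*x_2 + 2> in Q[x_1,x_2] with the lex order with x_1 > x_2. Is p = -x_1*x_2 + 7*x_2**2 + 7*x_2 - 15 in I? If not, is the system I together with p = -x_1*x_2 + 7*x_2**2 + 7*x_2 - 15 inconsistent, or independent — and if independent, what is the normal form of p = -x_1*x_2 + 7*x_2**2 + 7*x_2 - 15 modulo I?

-x_1*x_2 + 7*x_2**2 + 7*x_2 - 15 lies in I (it reduces to 0).

First compute the reduced Gröbner basis of I by Buchberger's algorithm.
f_1 = 5*x_1*x_2 - 5*x_1 - 9*x_2**2 + 5*x_2 + 4, LT = x_1*x_2.
f_2 = 4*x_1*x_2 + 2*x_1 - 10*x_2**2 - 5/3*x_2 + 53/3, LT = x_1*x_2.
f_3 = 4*x_1 + 11*x_2**2 - 9*x_2 + 2, LT = x_1.

S(f_1,f_2): lcm = x_1*x_2. S = -3/2*x_1 + 7/10*x_2**2 + 17/12*x_2 - 217/60.
  reduce S modulo (f_1, f_2, f_3):
  remainder 193/40*x_2**2 - 47/24*x_2 - 43/15 ≠ 0; add h_4 = 193/40*x_2**2 - 47/24*x_2 - 43/15 to the basis.

S(f_1,f_3): lcm = x_1*x_2. S = -x_1 - 11/4*x_2**3 + 9/20*x_2**2 + 1/2*x_2 + 4/5.
  reduce S modulo (f_1, f_2, f_3, h_4):
  remainder -1701733/670482*x_2 + 1701733/670482 ≠ 0; add h_5 = -1701733/670482*x_2 + 1701733/670482 to the basis.

The other S-polynomials (S(f_2,f_3), S(f_1,h_4), S(f_2,h_4), S(f_3,h_4), S(f_1,h_5), S(f_2,h_5), S(f_3,h_5), S(h_4,h_5)) all reduce to 0 modulo the current basis, so we have a Gröbner basis.
Inter-reduce: drop elements whose leading term is divisible by another's, tail-reduce, and make monic.
Reduced Gröbner basis: {x_1 + 1, x_2 - 1}.
Label its elements g_1 = x_1 + 1, g_2 = x_2 - 1.

Reduce p = -x_1*x_2 + 7*x_2**2 + 7*x_2 - 15 modulo G:
  leading term x_1*x_2: subtract (-x_2)·g_1 from -x_1*x_2 + 7*x_2**2 + 7*x_2 - 15 → 7*x_2**2 + 8*x_2 - 15
  leading term x_2**2: subtract (7*x_2)·g_2 from 7*x_2**2 + 8*x_2 - 15 → 15*x_2 - 15
  leading term x_2: subtract (15)·g_2 from 15*x_2 - 15 → 0
  normal form = 0.
Since the normal form is 0, p ∈ I.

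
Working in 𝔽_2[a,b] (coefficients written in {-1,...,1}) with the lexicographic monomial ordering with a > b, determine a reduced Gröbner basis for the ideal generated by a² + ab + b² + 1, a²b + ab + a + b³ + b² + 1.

G = {a² + ab + b² + 1, ab² + ab + a + b² + b + 1, b⁴ + b}

f_1 = a² + ab + b² + 1, LT = a².
f_2 = a²b + ab + a + b³ + b² + 1, LT = a²b.

S(f_1,f_2): lcm = a²b. S = ab² + ab + a + b² + b + 1.
  reduce S modulo (f_1, f_2):
  remainder ab² + ab + a + b² + b + 1 ≠ 0; add g_3 = ab² + ab + a + b² + b + 1 to the basis.

S(f_1,g_3): lcm = a²b². S = a²b + a² + ab³ + ab² + ab + a + b⁴ + b².
  reduce S modulo (f_1, f_2, g_3):
  remainder b⁴ + b ≠ 0; add g_4 = b⁴ + b to the basis.

The other S-polynomials (S(f_2,g_3), S(f_1,g_4), S(f_2,g_4), S(g_3,g_4)) all reduce to 0 modulo the current basis, so we have a Gröbner basis.
Inter-reduce: drop elements whose leading term is divisible by another's, tail-reduce, and make monic.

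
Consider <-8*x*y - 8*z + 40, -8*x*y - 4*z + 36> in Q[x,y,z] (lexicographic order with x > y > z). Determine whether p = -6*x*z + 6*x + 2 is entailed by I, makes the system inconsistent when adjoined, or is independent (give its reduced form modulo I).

Adjoining -6*x*z + 6*x + 2 makes the ideal the whole ring: the system is inconsistent.

First compute the reduced Gröbner basis of I by Buchberger's algorithm.
f_1 = -8*x*y - 8*z + 40, LT = x*y.
f_2 = -8*x*y - 4*z + 36, LT = x*y.

S(f_1,f_2): lcm = x*y. S = 1/2*z - 1/2.
  leading term z: no divisor's leading term divides it; move 1/2*z to the remainder.
  leading term 1: no divisor's leading term divides it; move -1/2 to the remainder.
  remainder 1/2*z - 1/2 ≠ 0; add h_3 = 1/2*z - 1/2 to the basis.

The other S-polynomials (S(f_1,h_3), S(f_2,h_3)) all reduce to 0 modulo the current basis, so we have a Gröbner basis.
Inter-reduce: drop elements whose leading term is divisible by another's, tail-reduce, and make monic.
Reduced Gröbner basis: {x*y - 4, z - 1}.
Label its elements g_1 = x*y - 4, g_2 = z - 1.

Reduce p = -6*x*z + 6*x + 2 modulo G:
  leading term x*z: subtract (-6*x)·g_2 from -6*x*z + 6*x + 2 → 2
  leading term 1: no divisor's leading term divides it; move 2 to the remainder.
  normal form = 2.
The normal form is nonzero, so p ∉ I. Since p minus its normal form lies in I, I + (p) = I + (r) where r = 2; decide whether this ideal is the whole ring.
Here r = 2 is a nonzero constant, hence a unit: 1 ∈ I + (p), the Gröbner basis of I + (p) is {1}, and the enlarged system has no common solution — adjoining p is inconsistent.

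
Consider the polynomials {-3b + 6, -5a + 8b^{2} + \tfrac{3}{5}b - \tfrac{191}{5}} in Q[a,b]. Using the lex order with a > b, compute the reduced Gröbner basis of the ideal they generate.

G = {a + 1, b - 2}

f_1 = -3b + 6, LT = b.
f_2 = -5a + 8b^{2} + \tfrac{3}{5}b - \tfrac{191}{5}, LT = a.

The S-polynomials (S(f_1,f_2)) all reduce to 0 modulo the current basis, so we have a Gröbner basis.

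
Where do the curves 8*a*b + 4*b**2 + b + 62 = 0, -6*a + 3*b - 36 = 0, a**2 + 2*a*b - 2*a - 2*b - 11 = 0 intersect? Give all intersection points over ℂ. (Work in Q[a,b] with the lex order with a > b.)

Compute a lex Gröbner basis by Buchberger's algorithm.
f_1 = 8*a*b + 4*b**2 + b + 62, LT = a*b.
f_2 = -6*a + 3*b - 36, LT = a.
f_3 = a**2 + 2*a*b - 2*a - 2*b - 11, LT = a**2.

S(f_1,f_2): lcm = a*b. S = b**2 - 47/8*b + 31/4.
  leading term b**2: no divisor's leading term divides it; move b**2 to the remainder.
  leading term b: no divisor's leading term divides it; move -47/8*b to the remainder.
  leading term 1: no divisor's leading term divides it; move 31/4 to the remainder.
  remainder b**2 - 47/8*b + 31/4 ≠ 0; add h_4 = b**2 - 47/8*b + 31/4 to the basis.

S(f_1,f_3): lcm = a**2*b. S = -3/2*a*b**2 + 17/8*a*b + 31/4*a + 2*b**2 + 11*b.
  leading term a*b**2: subtract (-3/16*b)·f_1 from -3/2*a*b**2 + 17/8*a*b + 31/4*a + 2*b**2 + 11*b → 17/8*a*b + 31/4*a + 3/4*b**3 + 35/16*b**2 + 181/8*b
  leading term a*b: subtract (17/64)·f_1 from 17/8*a*b + 31/4*a + 3/4*b**3 + 35/16*b**2 + 181/8*b → 31/4*a + 3/4*b**3 + 9/8*b**2 + 1431/64*b - 527/32
  leading term a: subtract (-31/24)·f_2 from 31/4*a + 3/4*b**3 + 9/8*b**2 + 1431/64*b - 527/32 → 3/4*b**3 + 9/8*b**2 + 1679/64*b - 2015/32
  leading term b**3: subtract (3/4*b)·h_4 from 3/4*b**3 + 9/8*b**2 + 1679/64*b - 2015/32 → 177/32*b**2 + 1307/64*b - 2015/32
  leading term b**2: subtract (177/32)·h_4 from 177/32*b**2 + 1307/64*b - 2015/32 → 13547/256*b - 13547/128
  leading term b: no divisor's leading term divides it; move 13547/256*b to the remainder.
  leading term 1: no divisor's leading term divides it; move -13547/128 to the remainder.
  remainder 13547/256*b - 13547/128 ≠ 0; add h_5 = 13547/256*b - 13547/128 to the basis.

The other S-polynomials (S(f_2,f_3), S(f_1,h_4), S(f_2,h_4), S(f_3,h_4), S(f_1,h_5), S(f_2,h_5), S(f_3,h_5), S(h_4,h_5)) all reduce to 0 modulo the current basis, so we have a Gröbner basis.
Inter-reduce: drop elements whose leading term is divisible by another's, tail-reduce, and make monic.
Reduced Gröbner basis: {a + 5, b - 2}.

A lex Gröbner basis eliminates variables successively. Here b - 2 depends only on b, with roots {2}; lifting each root through the earlier basis elements recovers the full solutions.
  b = 2: the earlier basis element becomes a + 5 = 0, giving a = -5 — point (-5, 2).

{(-5, 2)}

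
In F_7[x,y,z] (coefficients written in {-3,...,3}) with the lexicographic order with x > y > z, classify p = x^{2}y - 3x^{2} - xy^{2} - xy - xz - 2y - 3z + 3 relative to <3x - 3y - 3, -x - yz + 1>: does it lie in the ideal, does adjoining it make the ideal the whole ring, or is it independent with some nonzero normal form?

First compute the reduced Gröbner basis of I by Buchberger's algorithm.
f_1 = 3x - 3y - 3, LT = x.
f_2 = -x - yz + 1, LT = x.

S(f_1,f_2): lcm = x. S = -yz - y.
  leading term yz: no divisor's leading term divides it; move -yz to the remainder.
  leading term y: no divisor's leading term divides it; move -y to the remainder.
  remainder -yz - y ≠ 0; add h_3 = -yz - y to the basis.

S(f_1,h_3): leading monomials are coprime, so the S-polynomial reduces to 0 (Buchberger's first criterion).
S(f_2,h_3): leading monomials are coprime, so the S-polynomial reduces to 0 (Buchberger's first criterion).
Every S-polynomial of the final basis reduces to 0, so we have a Gröbner basis.
Inter-reduce: drop elements whose leading term is divisible by another's, tail-reduce, and make monic.
Reduced Gröbner basis: {x - y - 1, yz + y}.
Label its elements g_1 = x - y - 1, g_2 = yz + y.

Reduce p = x^{2}y - 3x^{2} - xy^{2} - xy - xz - 2y - 3z + 3 modulo G:
  leading term x^{2}y: subtract (xy)·g_1 from x^{2}y - 3x^{2} - xy^{2} - xy - xz - 2y - 3z + 3 → -3x^{2} - xz - 2y - 3z + 3
  leading term x^{2}: subtract (-3x)·g_1 from -3x^{2} - xz - 2y - 3z + 3 → -3xy - xz - 3x - 2y - 3z + 3
  leading term xy: subtract (-3y)·g_1 from -3xy - xz - 3x - 2y - 3z + 3 → -xz - 3x - 3y^{2} + 2y - 3z + 3
  leading term xz: subtract (-z)·g_1 from -xz - 3x - 3y^{2} + 2y - 3z + 3 → -3x - 3y^{2} - yz + 2y + 3z + 3
  leading term x: subtract (-3)·g_1 from -3x - 3y^{2} - yz + 2y + 3z + 3 → -3y^{2} - yz - y + 3z
  leading term y^{2}: no divisor's leading term divides it; move -3y^{2} to the remainder.
  leading term yz: subtract (-1)·g_2 from -yz - y + 3z → 3z
  leading term z: no divisor's leading term divides it; move 3z to the remainder.
  normal form = -3y^{2} + 3z.
The normal form is nonzero, so p ∉ I. Since p minus its normal form lies in I, I + (p) = I + (r) where r = -3y^{2} + 3z; decide whether this ideal is the whole ring.
Run Buchberger on G together with r (pairs among the g_i already reduce to 0 since G is a Gröbner basis):
g_1 = x - y - 1, LT = x.
g_2 = yz + y, LT = yz.
r = -3y^{2} + 3z, LT = y^{2}.

S(g_1,g_2): leading monomials are coprime, so the S-polynomial reduces to 0 (Buchberger's first criterion).
S(g_1,r): leading monomials are coprime, so the S-polynomial reduces to 0 (Buchberger's first criterion).
S(g_2,r): lcm = y^{2}z. S = y^{2} + z^{2}.
  leading term y^{2}: subtract (2)·r from y^{2} + z^{2} → z^{2} + z
  leading term z^{2}: no divisor's leading term divides it; move z^{2} to the remainder.
  leading term z: no divisor's leading term divides it; move z to the remainder.
  remainder z^{2} + z ≠ 0; add m_4 = z^{2} + z to the basis.

S(g_1,m_4): leading monomials are coprime, so the S-polynomial reduces to 0 (Buchberger's first criterion).
S(g_2,m_4): lcm = yz^{2}. S = 0.
  remainder 0.

S(r,m_4): leading monomials are coprime, so the S-polynomial reduces to 0 (Buchberger's first criterion).
Every S-polynomial of the final basis reduces to 0, so we have a Gröbner basis.
Inter-reduce: drop elements whose leading term is divisible by another's, tail-reduce, and make monic.
Reduced Gröbner basis: {x - y - 1, y^{2} - z, yz + y, z^{2} + z}.
The reduced Gröbner basis of I + (p) is {x - y - 1, y^{2} - z, yz + y, z^{2} + z} ≠ {1}, a proper ideal, so the enlarged system stays consistent: p is independent of I, with normal form -3y^{2} + 3z.

Ideal membership is decidable via reduction modulo a Gröbner basis.

x^{2}y - 3x^{2} - xy^{2} - xy - xz - 2y - 3z + 3 is independent of I; its normal form modulo I is -3y^{2} + 3z.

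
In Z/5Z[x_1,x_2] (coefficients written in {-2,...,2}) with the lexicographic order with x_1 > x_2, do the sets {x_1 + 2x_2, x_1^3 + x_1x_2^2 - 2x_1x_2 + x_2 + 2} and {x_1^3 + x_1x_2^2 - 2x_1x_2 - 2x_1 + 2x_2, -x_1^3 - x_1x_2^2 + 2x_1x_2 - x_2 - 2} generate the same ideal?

No, the ideals differ.

Since reduced Gröbner bases are canonical representatives of ideals under a given ordering, it suffices to compute and compare them.
Buchberger on the first generating set:
f_1 = x_1 + 2x_2, LT = x_1.
f_2 = x_1^3 + x_1x_2^2 - 2x_1x_2 + x_2 + 2, LT = x_1^3.

S(f_1,f_2): lcm = x_1^3. S = 2x_1^2x_2 - x_1x_2^2 + 2x_1x_2 - x_2 - 2.
  leading term x_1^2x_2: subtract (2x_1x_2)·f_1 from 2x_1^2x_2 - x_1x_2^2 + 2x_1x_2 - x_2 - 2 → 2x_1x_2 - x_2 - 2
  leading term x_1x_2: subtract (2x_2)·f_1 from 2x_1x_2 - x_2 - 2 → x_2^2 - x_2 - 2
  leading term x_2^2: no divisor's leading term divides it; move x_2^2 to the remainder.
  leading term x_2: no divisor's leading term divides it; move -x_2 to the remainder.
  leading term 1: no divisor's leading term divides it; move -2 to the remainder.
  remainder x_2^2 - x_2 - 2 ≠ 0; add g_3 = x_2^2 - x_2 - 2 to the basis.

The other S-polynomials (S(f_1,g_3), S(f_2,g_3)) all reduce to 0 modulo the current basis, so we have a Gröbner basis.
Inter-reduce: drop elements whose leading term is divisible by another's, tail-reduce, and make monic.
Reduced Gröbner basis: {x_1 + 2x_2, x_2^2 - x_2 - 2}.

Buchberger on the second generating set:
h_1 = x_1^3 + x_1x_2^2 - 2x_1x_2 - 2x_1 + 2x_2, LT = x_1^3.
h_2 = -x_1^3 - x_1x_2^2 + 2x_1x_2 - x_2 - 2, LT = x_1^3.

S(h_1,h_2): lcm = x_1^3. S = -2x_1 + x_2 - 2.
  leading term x_1: no divisor's leading term divides it; move -2x_1 to the remainder.
  leading term x_2: no divisor's leading term divides it; move x_2 to the remainder.
  leading term 1: no divisor's leading term divides it; move -2 to the remainder.
  remainder -2x_1 + x_2 - 2 ≠ 0; add k_3 = -2x_1 + x_2 - 2 to the basis.

S(h_1,k_3): lcm = x_1^3. S = -2x_1^2x_2 - x_1^2 + x_1x_2^2 - 2x_1x_2 - 2x_1 + 2x_2.
  leading term x_1^2x_2: subtract (x_1x_2)·k_3 from -2x_1^2x_2 - x_1^2 + x_1x_2^2 - 2x_1x_2 - 2x_1 + 2x_2 → -x_1^2 - 2x_1 + 2x_2
  leading term x_1^2: subtract (-2x_1)·k_3 from -x_1^2 - 2x_1 + 2x_2 → 2x_1x_2 - x_1 + 2x_2
  leading term x_1x_2: subtract (-x_2)·k_3 from 2x_1x_2 - x_1 + 2x_2 → -x_1 + x_2^2
  leading term x_1: subtract (-2)·k_3 from -x_1 + x_2^2 → x_2^2 + 2x_2 + 1
  leading term x_2^2: no divisor's leading term divides it; move x_2^2 to the remainder.
  leading term x_2: no divisor's leading term divides it; move 2x_2 to the remainder.
  leading term 1: no divisor's leading term divides it; move 1 to the remainder.
  remainder x_2^2 + 2x_2 + 1 ≠ 0; add k_4 = x_2^2 + 2x_2 + 1 to the basis.

The other S-polynomials (S(h_2,k_3), S(h_1,k_4), S(h_2,k_4), S(k_3,k_4)) all reduce to 0 modulo the current basis, so we have a Gröbner basis.
Inter-reduce: drop elements whose leading term is divisible by another's, tail-reduce, and make monic.
Reduced Gröbner basis: {x_1 + 2x_2 + 1, x_2^2 + 2x_2 + 1}.

Since the reduced bases disagree, the two ideals are not the same.
The same test decides containment: I ⊆ J iff every generator of I reduces to 0 modulo a Gröbner basis of J.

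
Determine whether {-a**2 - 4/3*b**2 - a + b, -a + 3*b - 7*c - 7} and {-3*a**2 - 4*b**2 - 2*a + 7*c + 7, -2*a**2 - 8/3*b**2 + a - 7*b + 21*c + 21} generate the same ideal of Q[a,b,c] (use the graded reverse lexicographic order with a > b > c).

Yes, the ideals are equal.

Equality of ideals is decidable: compute both reduced Gröbner bases (unique for the ordering) and check whether they agree.
Buchberger on the first generating set:
f_1 = -a**2 - 4/3*b**2 - a + b, LT = a**2.
f_2 = -a + 3*b - 7*c - 7, LT = a.

S(f_1,f_2): lcm = a**2. S = 3*a*b + 4/3*b**2 - 7*a*c - 6*a - b.
  leading term a*b: subtract (-3*b)·f_2 from 3*a*b + 4/3*b**2 - 7*a*c - 6*a - b → 31/3*b**2 - 7*a*c - 21*b*c - 6*a - 22*b
  leading term b**2: no divisor's leading term divides it; move 31/3*b**2 to the remainder.
  leading term a*c: subtract (7*c)·f_2 from -7*a*c - 21*b*c - 6*a - 22*b → -42*b*c + 49*c**2 - 6*a - 22*b + 49*c
  leading term b*c: no divisor's leading term divides it; move -42*b*c to the remainder.
  leading term c**2: no divisor's leading term divides it; move 49*c**2 to the remainder.
  leading term a: subtract (6)·f_2 from -6*a - 22*b + 49*c → -40*b + 91*c + 42
  leading term b: no divisor's leading term divides it; move -40*b to the remainder.
  leading term c: no divisor's leading term divides it; move 91*c to the remainder.
  leading term 1: no divisor's leading term divides it; move 42 to the remainder.
  remainder 31/3*b**2 - 42*b*c + 49*c**2 - 40*b + 91*c + 42 ≠ 0; add g_3 = 31/3*b**2 - 42*b*c + 49*c**2 - 40*b + 91*c + 42 to the basis.

The other S-polynomials (S(f_1,g_3), S(f_2,g_3)) all reduce to 0 modulo the current basis, so we have a Gröbner basis.
Inter-reduce: drop elements whose leading term is divisible by another's, tail-reduce, and make monic.
Reduced Gröbner basis: {b**2 - 126/31*b*c + 147/31*c**2 - 120/31*b + 273/31*c + 126/31, a - 3*b + 7*c + 7}.

Buchberger on the second generating set:
h_1 = -3*a**2 - 4*b**2 - 2*a + 7*c + 7, LT = a**2.
h_2 = -2*a**2 - 8/3*b**2 + a - 7*b + 21*c + 21, LT = a**2.

S(h_1,h_2): lcm = a**2. S = 7/6*a - 7/2*b + 49/6*c + 49/6.
  leading term a: no divisor's leading term divides it; move 7/6*a to the remainder.
  leading term b: no divisor's leading term divides it; move -7/2*b to the remainder.
  leading term c: no divisor's leading term divides it; move 49/6*c to the remainder.
  leading term 1: no divisor's leading term divides it; move 49/6 to the remainder.
  remainder 7/6*a - 7/2*b + 49/6*c + 49/6 ≠ 0; add k_3 = 7/6*a - 7/2*b + 49/6*c + 49/6 to the basis.

S(h_1,k_3): lcm = a**2. S = 3*a*b + 4/3*b**2 - 7*a*c - 19/3*a - 7/3*c - 7/3.
  leading term a*b: subtract (18/7*b)·k_3 from 3*a*b + 4/3*b**2 - 7*a*c - 19/3*a - 7/3*c - 7/3 → 31/3*b**2 - 7*a*c - 21*b*c - 19/3*a - 21*b - 7/3*c - 7/3
  leading term b**2: no divisor's leading term divides it; move 31/3*b**2 to the remainder.
  leading term a*c: subtract (-6*c)·k_3 from -7*a*c - 21*b*c - 19/3*a - 21*b - 7/3*c - 7/3 → -42*b*c + 49*c**2 - 19/3*a - 21*b + 140/3*c - 7/3
  leading term b*c: no divisor's leading term divides it; move -42*b*c to the remainder.
  leading term c**2: no divisor's leading term divides it; move 49*c**2 to the remainder.
  leading term a: subtract (-38/7)·k_3 from -19/3*a - 21*b + 140/3*c - 7/3 → -40*b + 91*c + 42
  leading term b: no divisor's leading term divides it; move -40*b to the remainder.
  leading term c: no divisor's leading term divides it; move 91*c to the remainder.
  leading term 1: no divisor's leading term divides it; move 42 to the remainder.
  remainder 31/3*b**2 - 42*b*c + 49*c**2 - 40*b + 91*c + 42 ≠ 0; add k_4 = 31/3*b**2 - 42*b*c + 49*c**2 - 40*b + 91*c + 42 to the basis.

The other S-polynomials (S(h_2,k_3), S(h_1,k_4), S(h_2,k_4), S(k_3,k_4)) all reduce to 0 modulo the current basis, so we have a Gröbner basis.
Inter-reduce: drop elements whose leading term is divisible by another's, tail-reduce, and make monic.
Reduced Gröbner basis: {b**2 - 126/31*b*c + 147/31*c**2 - 120/31*b + 273/31*c + 126/31, a - 3*b + 7*c + 7}.

These coincide, so the ideals are equal.
The choice of monomial ordering does not affect the verdict — as long as both bases are computed under the same ordering, their equality decides ideal equality.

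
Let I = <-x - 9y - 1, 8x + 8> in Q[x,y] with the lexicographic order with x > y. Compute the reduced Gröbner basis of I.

G = {x + 1, y}

This is the nonlinear analogue of row-reducing a linear system.

f_1 = -x - 9y - 1, LT = x.
f_2 = 8x + 8, LT = x.

S(f_1,f_2): lcm = x. S = 9y.
  leading term y: no divisor's leading term divides it; move 9y to the remainder.
  remainder 9y ≠ 0; add g_3 = 9y to the basis.

S(f_1,g_3): leading monomials are coprime, so the S-polynomial reduces to 0 (Buchberger's first criterion).
S(f_2,g_3): leading monomials are coprime, so the S-polynomial reduces to 0 (Buchberger's first criterion).
Every S-polynomial of the final basis reduces to 0, so we have a Gröbner basis.
Inter-reduce: drop elements whose leading term is divisible by another's, tail-reduce, and make monic.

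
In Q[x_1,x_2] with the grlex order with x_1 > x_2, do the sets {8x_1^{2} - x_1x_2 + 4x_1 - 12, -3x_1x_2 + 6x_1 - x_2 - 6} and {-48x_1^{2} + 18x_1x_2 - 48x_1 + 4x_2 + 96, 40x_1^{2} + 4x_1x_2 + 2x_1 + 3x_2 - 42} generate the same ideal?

Yes, the ideals are equal.

Since reduced Gröbner bases are canonical representatives of ideals under a given ordering, it suffices to compute and compare them.
Buchberger on the first generating set:
f_1 = 8x_1^{2} - x_1x_2 + 4x_1 - 12, LT = x_1^{2}.
f_2 = -3x_1x_2 + 6x_1 - x_2 - 6, LT = x_1x_2.

S(f_1,f_2): lcm = x_1^{2}x_2. S = -\tfrac{1}{8}x_1x_2^{2} + 2x_1^{2} + \tfrac{1}{6}x_1x_2 - 2x_1 - \tfrac{3}{2}x_2.
  reduce S modulo (f_1, f_2):
  remainder \tfrac{1}{24}x_2^{2} - \tfrac{8}{3}x_1 - \tfrac{47}{36}x_2 + \tfrac{8}{3} ≠ 0; add g_3 = \tfrac{1}{24}x_2^{2} - \tfrac{8}{3}x_1 - \tfrac{47}{36}x_2 + \tfrac{8}{3} to the basis.

The other S-polynomials (S(f_1,g_3), S(f_2,g_3)) all reduce to 0 modulo the current basis, so we have a Gröbner basis.
Inter-reduce: drop elements whose leading term is divisible by another's, tail-reduce, and make monic.
Reduced Gröbner basis: {x_1^{2} + \tfrac{1}{4}x_1 + \tfrac{1}{24}x_2 - \tfrac{5}{4}, x_1x_2 - 2x_1 + \tfrac{1}{3}x_2 + 2, x_2^{2} - 64x_1 - \tfrac{94}{3}x_2 + 64}.

Buchberger on the second generating set:
h_1 = -48x_1^{2} + 18x_1x_2 - 48x_1 + 4x_2 + 96, LT = x_1^{2}.
h_2 = 40x_1^{2} + 4x_1x_2 + 2x_1 + 3x_2 - 42, LT = x_1^{2}.

S(h_1,h_2): lcm = x_1^{2}. S = -\tfrac{19}{40}x_1x_2 + \tfrac{19}{20}x_1 - \tfrac{19}{120}x_2 - \tfrac{19}{20}.
  reduce S modulo (h_1, h_2):
  remainder -\tfrac{19}{40}x_1x_2 + \tfrac{19}{20}x_1 - \tfrac{19}{120}x_2 - \tfrac{19}{20} ≠ 0; add k_3 = -\tfrac{19}{40}x_1x_2 + \tfrac{19}{20}x_1 - \tfrac{19}{120}x_2 - \tfrac{19}{20} to the basis.

S(h_1,k_3): lcm = x_1^{2}x_2. S = -\tfrac{3}{8}x_1x_2^{2} + 2x_1^{2} + \tfrac{2}{3}x_1x_2 - \tfrac{1}{12}x_2^{2} - 2x_1 - 2x_2.
  reduce S modulo (h_1, h_2, k_3):
  remainder \tfrac{1}{24}x_2^{2} - \tfrac{8}{3}x_1 - \tfrac{47}{36}x_2 + \tfrac{8}{3} ≠ 0; add k_4 = \tfrac{1}{24}x_2^{2} - \tfrac{8}{3}x_1 - \tfrac{47}{36}x_2 + \tfrac{8}{3} to the basis.

The other S-polynomials (S(h_2,k_3), S(h_1,k_4), S(h_2,k_4), S(k_3,k_4)) all reduce to 0 modulo the current basis, so we have a Gröbner basis.
Inter-reduce: drop elements whose leading term is divisible by another's, tail-reduce, and make monic.
Reduced Gröbner basis: {x_1^{2} + \tfrac{1}{4}x_1 + \tfrac{1}{24}x_2 - \tfrac{5}{4}, x_1x_2 - 2x_1 + \tfrac{1}{3}x_2 + 2, x_2^{2} - 64x_1 - \tfrac{94}{3}x_2 + 64}.

The two bases agree; hence the ideals are identical.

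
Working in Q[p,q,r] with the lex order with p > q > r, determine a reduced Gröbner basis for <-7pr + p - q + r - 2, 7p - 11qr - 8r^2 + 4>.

G = {p - 11/7qr - 8/7r^2 + 4/7, qr^2 - 1/7qr + 1/11q + 8/11r^3 - 8/77r^2 - 5/11r + 18/77}

f_1 = -7pr + p - q + r - 2, LT = pr.
f_2 = 7p - 11qr - 8r^2 + 4, LT = p.

S(f_1,f_2): lcm = pr. S = -1/7p + 11/7qr^2 + 1/7q + 8/7r^3 - 5/7r + 2/7.
  leading term p: subtract (-1/49)·f_2 from -1/7p + 11/7qr^2 + 1/7q + 8/7r^3 - 5/7r + 2/7 → 11/7qr^2 - 11/49qr + 1/7q + 8/7r^3 - 8/49r^2 - 5/7r + 18/49
  leading term qr^2: no divisor's leading term divides it; move 11/7qr^2 to the remainder.
  leading term qr: no divisor's leading term divides it; move -11/49qr to the remainder.
  leading term q: no divisor's leading term divides it; move 1/7q to the remainder.
  leading term r^3: no divisor's leading term divides it; move 8/7r^3 to the remainder.
  leading term r^2: no divisor's leading term divides it; move -8/49r^2 to the remainder.
  leading term r: no divisor's leading term divides it; move -5/7r to the remainder.
  leading term 1: no divisor's leading term divides it; move 18/49 to the remainder.
  remainder 11/7qr^2 - 11/49qr + 1/7q + 8/7r^3 - 8/49r^2 - 5/7r + 18/49 ≠ 0; add g_3 = 11/7qr^2 - 11/49qr + 1/7q + 8/7r^3 - 8/49r^2 - 5/7r + 18/49 to the basis.

The other S-polynomials (S(f_1,g_3), S(f_2,g_3)) all reduce to 0 modulo the current basis, so we have a Gröbner basis.
Inter-reduce: drop elements whose leading term is divisible by another's, tail-reduce, and make monic.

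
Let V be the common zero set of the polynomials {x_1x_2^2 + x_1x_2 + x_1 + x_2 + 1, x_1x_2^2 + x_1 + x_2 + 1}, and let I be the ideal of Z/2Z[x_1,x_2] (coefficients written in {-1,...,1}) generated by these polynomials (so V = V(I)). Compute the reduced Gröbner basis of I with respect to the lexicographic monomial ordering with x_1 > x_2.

G = {x_1 + x_2 + 1, x_2^2 + x_2}

f_1 = x_1x_2^2 + x_1x_2 + x_1 + x_2 + 1, LT = x_1x_2^2.
f_2 = x_1x_2^2 + x_1 + x_2 + 1, LT = x_1x_2^2.

S(f_1,f_2): lcm = x_1x_2^2. S = x_1x_2.
  reduce S modulo (f_1, f_2):
  remainder x_1x_2 ≠ 0; add g_3 = x_1x_2 to the basis.

S(f_1,g_3): lcm = x_1x_2^2. S = x_1x_2 + x_1 + x_2 + 1.
  reduce S modulo (f_1, f_2, g_3):
  remainder x_1 + x_2 + 1 ≠ 0; add g_4 = x_1 + x_2 + 1 to the basis.

S(f_1,g_4): lcm = x_1x_2^2. S = x_1x_2 + x_1 + x_2^3 + x_2^2 + x_2 + 1.
  reduce S modulo (f_1, f_2, g_3, g_4):
  remainder x_2^3 + x_2^2 ≠ 0; add g_5 = x_2^3 + x_2^2 to the basis.

S(g_3,g_4): lcm = x_1x_2. S = x_2^2 + x_2.
  reduce S modulo (f_1, f_2, g_3, g_4, g_5):
  remainder x_2^2 + x_2 ≠ 0; add g_6 = x_2^2 + x_2 to the basis.

The other S-polynomials (S(f_2,g_3), S(f_2,g_4), S(f_1,g_5), S(f_2,g_5), S(g_3,g_5), S(g_4,g_5), S(f_1,g_6), S(f_2,g_6), S(g_3,g_6), S(g_4,g_6), S(g_5,g_6)) all reduce to 0 modulo the current basis, so we have a Gröbner basis.
Inter-reduce: drop elements whose leading term is divisible by another's, tail-reduce, and make monic.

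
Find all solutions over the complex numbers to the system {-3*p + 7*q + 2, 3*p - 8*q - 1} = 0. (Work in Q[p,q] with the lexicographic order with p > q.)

Compute a lex Gröbner basis by Buchberger's algorithm.
f_1 = -3*p + 7*q + 2, LT = p.
f_2 = 3*p - 8*q - 1, LT = p.

S(f_1,f_2): lcm = p. S = 1/3*q - 1/3.
  leading term q: no divisor's leading term divides it; move 1/3*q to the remainder.
  leading term 1: no divisor's leading term divides it; move -1/3 to the remainder.
  remainder 1/3*q - 1/3 ≠ 0; add h_3 = 1/3*q - 1/3 to the basis.

S(f_1,h_3): leading monomials are coprime, so the S-polynomial reduces to 0 (Buchberger's first criterion).
S(f_2,h_3): leading monomials are coprime, so the S-polynomial reduces to 0 (Buchberger's first criterion).
Every S-polynomial of the final basis reduces to 0, so we have a Gröbner basis.
Inter-reduce: drop elements whose leading term is divisible by another's, tail-reduce, and make monic.
Reduced Gröbner basis: {p - 3, q - 1}.

Since the basis is lex-ordered, q - 1 is univariate in q. Its roots are {1}. Back-substituting each root into the other basis elements fixes the other coordinates.
  q = 1: the earlier basis element becomes p - 3 = 0, giving p = 3 — point (3, 1).
Each listed point satisfies every original equation (direct substitution).

{(3, 1)}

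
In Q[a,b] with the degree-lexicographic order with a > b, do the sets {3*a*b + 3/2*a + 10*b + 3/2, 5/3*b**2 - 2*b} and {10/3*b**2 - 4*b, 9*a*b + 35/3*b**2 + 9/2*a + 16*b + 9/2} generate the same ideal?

Yes, the ideals are equal.

Two ideals are equal iff their reduced Gröbner bases coincide (the reduced basis is unique for a fixed ordering).
Buchberger on the first generating set:
f_1 = 3*a*b + 3/2*a + 10*b + 3/2, LT = a*b.
f_2 = 5/3*b**2 - 2*b, LT = b**2.

S(f_1,f_2): lcm = a*b**2. S = 17/10*a*b + 10/3*b**2 + 1/2*b.
  reduce S modulo (f_1, f_2):
  remainder -17/20*a - 7/6*b - 17/20 ≠ 0; add g_3 = -17/20*a - 7/6*b - 17/20 to the basis.

The other S-polynomials (S(f_1,g_3), S(f_2,g_3)) all reduce to 0 modulo the current basis, so we have a Gröbner basis.
Inter-reduce: drop elements whose leading term is divisible by another's, tail-reduce, and make monic.
Reduced Gröbner basis: {b**2 - 6/5*b, a + 70/51*b + 1}.

Buchberger on the second generating set:
h_1 = 10/3*b**2 - 4*b, LT = b**2.
h_2 = 9*a*b + 35/3*b**2 + 9/2*a + 16*b + 9/2, LT = a*b.

S(h_1,h_2): lcm = a*b**2. S = -35/27*b**3 - 17/10*a*b - 16/9*b**2 - 1/2*b.
  reduce S modulo (h_1, h_2):
  remainder 17/20*a + 7/6*b + 17/20 ≠ 0; add k_3 = 17/20*a + 7/6*b + 17/20 to the basis.

The other S-polynomials (S(h_1,k_3), S(h_2,k_3)) all reduce to 0 modulo the current basis, so we have a Gröbner basis.
Inter-reduce: drop elements whose leading term is divisible by another's, tail-reduce, and make monic.
Reduced Gröbner basis: {b**2 - 6/5*b, a + 70/51*b + 1}.

These coincide, so the ideals are equal.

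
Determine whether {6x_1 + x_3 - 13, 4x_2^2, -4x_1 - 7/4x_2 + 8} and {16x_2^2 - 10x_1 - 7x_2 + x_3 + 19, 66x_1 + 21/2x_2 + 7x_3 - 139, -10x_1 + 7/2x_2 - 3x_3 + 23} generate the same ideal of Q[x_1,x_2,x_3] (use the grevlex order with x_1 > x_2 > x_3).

Yes, the ideals are equal.

For a fixed monomial order, each ideal has a unique reduced Gröbner basis; comparing bases decides equality.
Buchberger on the first generating set:
f_1 = 6x_1 + x_3 - 13, LT = x_1.
f_2 = 4x_2^2, LT = x_2^2.
f_3 = -4x_1 - 7/4x_2 + 8, LT = x_1.

S(f_1,f_3): lcm = x_1. S = -7/16x_2 + 1/6x_3 - 1/6.
  reduce S modulo (f_1, f_2, f_3):
  remainder -7/16x_2 + 1/6x_3 - 1/6 ≠ 0; add g_4 = -7/16x_2 + 1/6x_3 - 1/6 to the basis.

S(f_2,g_4): lcm = x_2^2. S = 8/21x_2x_3 - 8/21x_2.
  reduce S modulo (f_1, f_2, f_3, g_4):
  remainder 64/441x_3^2 - 128/441x_3 + 64/441 ≠ 0; add g_5 = 64/441x_3^2 - 128/441x_3 + 64/441 to the basis.

The other S-polynomials (S(f_1,f_2), S(f_2,f_3), S(f_1,g_4), S(f_3,g_4), S(f_1,g_5), S(f_2,g_5), S(f_3,g_5), S(g_4,g_5)) all reduce to 0 modulo the current basis, so we have a Gröbner basis.
Inter-reduce: drop elements whose leading term is divisible by another's, tail-reduce, and make monic.
Reduced Gröbner basis: {x_3^2 - 2x_3 + 1, x_1 + 1/6x_3 - 13/6, x_2 - 8/21x_3 + 8/21}.

Buchberger on the second generating set:
h_1 = 16x_2^2 - 10x_1 - 7x_2 + x_3 + 19, LT = x_2^2.
h_2 = 66x_1 + 21/2x_2 + 7x_3 - 139, LT = x_1.
h_3 = -10x_1 + 7/2x_2 - 3x_3 + 23, LT = x_1.

S(h_2,h_3): lcm = x_1. S = 28/55x_2 - 32/165x_3 + 32/165.
  reduce S modulo (h_1, h_2, h_3):
  remainder 28/55x_2 - 32/165x_3 + 32/165 ≠ 0; add k_4 = 28/55x_2 - 32/165x_3 + 32/165 to the basis.

S(h_1,k_4): lcm = x_2^2. S = 8/21x_2x_3 - 5/8x_1 - 275/336x_2 + 1/16x_3 + 19/16.
  reduce S modulo (h_1, h_2, h_3, k_4):
  remainder 64/441x_3^2 - 128/441x_3 + 64/441 ≠ 0; add k_5 = 64/441x_3^2 - 128/441x_3 + 64/441 to the basis.

The other S-polynomials (S(h_1,h_2), S(h_1,h_3), S(h_2,k_4), S(h_3,k_4), S(h_1,k_5), S(h_2,k_5), S(h_3,k_5), S(k_4,k_5)) all reduce to 0 modulo the current basis, so we have a Gröbner basis.
Inter-reduce: drop elements whose leading term is divisible by another's, tail-reduce, and make monic.
Reduced Gröbner basis: {x_3^2 - 2x_3 + 1, x_1 + 1/6x_3 - 13/6, x_2 - 8/21x_3 + 8/21}.

These coincide, so the ideals are equal.
The same test decides containment: I ⊆ J iff every generator of I reduces to 0 modulo a Gröbner basis of J.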